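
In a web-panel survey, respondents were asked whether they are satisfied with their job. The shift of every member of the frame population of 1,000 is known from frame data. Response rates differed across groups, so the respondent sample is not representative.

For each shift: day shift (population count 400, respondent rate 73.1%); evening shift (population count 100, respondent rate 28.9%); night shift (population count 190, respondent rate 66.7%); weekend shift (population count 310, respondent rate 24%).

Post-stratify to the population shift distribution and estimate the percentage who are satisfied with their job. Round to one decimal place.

52.2%

Each cell contributes population-share × respondent value:
  day shift: (400/1,000) × 73.1 = 29.24
  evening shift: (100/1,000) × 28.9 = 2.89
  night shift: (190/1,000) × 66.7 = 12.673
  weekend shift: (310/1,000) × 24 = 7.44
Post-stratified estimate = 52.243 → 52.2%.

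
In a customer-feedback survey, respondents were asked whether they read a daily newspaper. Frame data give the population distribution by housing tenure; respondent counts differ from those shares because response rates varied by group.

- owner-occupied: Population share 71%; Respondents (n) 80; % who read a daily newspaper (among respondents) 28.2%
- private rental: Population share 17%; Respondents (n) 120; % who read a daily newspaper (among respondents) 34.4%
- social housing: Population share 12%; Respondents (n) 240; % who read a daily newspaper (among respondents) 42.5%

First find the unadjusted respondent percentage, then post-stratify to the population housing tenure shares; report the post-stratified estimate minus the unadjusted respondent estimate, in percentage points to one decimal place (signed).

Unadjusted (pooled respondent) estimate weights by respondent counts:
  (80/440)×28.2 + (120/440)×34.4 + (240/440)×42.5 = 37.6909%
Post-stratifying to population shares instead:
  0.71×28.2 + 0.17×34.4 + 0.12×42.5 = 30.97%
Difference = 30.97 − 37.6909 = -6.7209 pp.

-6.7 percentage points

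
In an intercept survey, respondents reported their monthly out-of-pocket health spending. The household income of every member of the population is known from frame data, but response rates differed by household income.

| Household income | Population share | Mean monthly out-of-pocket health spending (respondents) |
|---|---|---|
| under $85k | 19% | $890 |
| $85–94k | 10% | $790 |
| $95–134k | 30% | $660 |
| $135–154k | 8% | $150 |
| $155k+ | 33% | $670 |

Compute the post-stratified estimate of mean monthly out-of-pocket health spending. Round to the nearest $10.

$680

Post-stratification weights by population share, not respondent share:
  under $85k: 0.19 × 890 = 169.1
  $85–94k: 0.1 × 790 = 79
  $95–134k: 0.3 × 660 = 198
  $135–154k: 0.08 × 150 = 12
  $155k+: 0.33 × 670 = 221.1
Post-stratified estimate = 679.2 → $680.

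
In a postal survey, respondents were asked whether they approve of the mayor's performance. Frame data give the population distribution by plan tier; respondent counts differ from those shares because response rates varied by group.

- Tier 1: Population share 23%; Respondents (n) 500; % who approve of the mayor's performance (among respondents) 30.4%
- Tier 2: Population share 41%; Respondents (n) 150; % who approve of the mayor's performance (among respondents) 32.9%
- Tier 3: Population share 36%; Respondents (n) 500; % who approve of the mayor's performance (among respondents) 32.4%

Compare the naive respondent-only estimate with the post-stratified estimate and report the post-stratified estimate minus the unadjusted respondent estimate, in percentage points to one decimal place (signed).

+0.5 percentage points

Without adjustment, the pooled respondent share is:
  (500/1150)×30.4 + (150/1150)×32.9 + (500/1150)×32.4 = 31.5957%
Post-stratified estimate weights by population shares:
  0.23×30.4 + 0.41×32.9 + 0.36×32.4 = 32.145%
Difference = 32.145 − 31.5957 = 0.5493 pp.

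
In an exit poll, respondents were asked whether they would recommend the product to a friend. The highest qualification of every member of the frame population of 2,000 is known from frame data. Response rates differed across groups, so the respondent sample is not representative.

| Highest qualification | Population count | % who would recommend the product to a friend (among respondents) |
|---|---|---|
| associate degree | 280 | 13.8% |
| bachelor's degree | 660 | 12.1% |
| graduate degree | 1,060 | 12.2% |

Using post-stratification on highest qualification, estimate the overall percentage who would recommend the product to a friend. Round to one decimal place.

12.4%

Reweight to the known highest qualification distribution:
  associate degree: (280/2,000) × 13.8 = 1.932
  bachelor's degree: (660/2,000) × 12.1 = 3.993
  graduate degree: (1,060/2,000) × 12.2 = 6.466
Post-stratified estimate = 12.391 → 12.4%.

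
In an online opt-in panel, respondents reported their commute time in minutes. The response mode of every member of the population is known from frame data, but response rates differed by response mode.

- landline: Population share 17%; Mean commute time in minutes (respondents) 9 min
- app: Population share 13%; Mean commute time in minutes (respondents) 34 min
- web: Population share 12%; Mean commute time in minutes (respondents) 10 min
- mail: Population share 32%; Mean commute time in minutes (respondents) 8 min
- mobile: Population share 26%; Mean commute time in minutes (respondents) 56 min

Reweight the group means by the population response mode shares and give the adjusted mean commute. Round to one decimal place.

Each cell contributes population-share × respondent value:
  landline: 0.17 × 9 = 1.53
  app: 0.13 × 34 = 4.42
  web: 0.12 × 10 = 1.2
  mail: 0.32 × 8 = 2.56
  mobile: 0.26 × 56 = 14.56
Post-stratified estimate = 24.27 → 24.3.

24.3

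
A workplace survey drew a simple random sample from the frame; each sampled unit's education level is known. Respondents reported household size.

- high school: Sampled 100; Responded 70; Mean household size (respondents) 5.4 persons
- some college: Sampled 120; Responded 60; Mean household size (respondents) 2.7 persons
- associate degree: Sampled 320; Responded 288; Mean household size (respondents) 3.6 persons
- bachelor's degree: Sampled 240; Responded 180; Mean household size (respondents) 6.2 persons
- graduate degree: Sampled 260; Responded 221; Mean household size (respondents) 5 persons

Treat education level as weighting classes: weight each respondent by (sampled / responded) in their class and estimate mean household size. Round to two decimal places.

Response rates by class: high school 70/100 = 70%, some college 60/120 = 50%, associate degree 288/320 = 90%, bachelor's degree 180/240 = 75%, graduate degree 221/260 = 85%.
Each respondent's weight = sampled/responded in their class; summing within a class gives n_sampled, so:
  high school: 100 × 5.4 = 540
  some college: 120 × 2.7 = 324
  associate degree: 320 × 3.6 = 1152
  bachelor's degree: 240 × 6.2 = 1488
  graduate degree: 260 × 5 = 1300
Adjusted estimate = 4804 / 1,040 = 4.61923 → 4.62.

4.62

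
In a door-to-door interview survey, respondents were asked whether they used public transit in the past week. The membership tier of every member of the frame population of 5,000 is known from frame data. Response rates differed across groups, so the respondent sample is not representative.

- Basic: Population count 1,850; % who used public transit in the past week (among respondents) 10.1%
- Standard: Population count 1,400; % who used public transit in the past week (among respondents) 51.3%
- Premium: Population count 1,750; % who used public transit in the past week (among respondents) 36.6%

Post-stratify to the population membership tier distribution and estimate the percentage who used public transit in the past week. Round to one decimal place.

30.9%

Reweight to the known membership tier distribution:
  Basic: (1,850/5,000) × 10.1 = 3.737
  Standard: (1,400/5,000) × 51.3 = 14.364
  Premium: (1,750/5,000) × 36.6 = 12.81
Post-stratified estimate = 30.911 → 30.9%.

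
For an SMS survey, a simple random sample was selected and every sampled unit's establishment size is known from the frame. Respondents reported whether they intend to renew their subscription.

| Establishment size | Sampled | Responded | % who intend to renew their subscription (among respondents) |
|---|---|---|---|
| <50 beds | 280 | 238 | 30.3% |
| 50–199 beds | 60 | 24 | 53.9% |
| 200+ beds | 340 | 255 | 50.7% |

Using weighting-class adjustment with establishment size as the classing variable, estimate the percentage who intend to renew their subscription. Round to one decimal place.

Response rates by class: <50 beds 238/280 = 85%, 50–199 beds 24/60 = 40%, 200+ beds 255/340 = 75%.
Inverse-response-rate weighting restores each class to its sampled count, so class totals weight by n_sampled:
  <50 beds: 280 × 30.3 = 8484
  50–199 beds: 60 × 53.9 = 3234
  200+ beds: 340 × 50.7 = 17,238
Adjusted estimate = 28,956 / 680 = 42.5824 → 42.6%.

42.6%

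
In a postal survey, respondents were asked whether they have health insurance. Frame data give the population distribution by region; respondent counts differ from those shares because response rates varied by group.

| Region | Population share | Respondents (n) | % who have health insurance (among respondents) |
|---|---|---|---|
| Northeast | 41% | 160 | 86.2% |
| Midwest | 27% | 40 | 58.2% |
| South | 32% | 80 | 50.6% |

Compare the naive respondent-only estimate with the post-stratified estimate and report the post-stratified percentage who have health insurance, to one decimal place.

67.2%

Naive respondent-only estimate (weights = respondent counts):
  (160/280)×86.2 + (40/280)×58.2 + (80/280)×50.6 = 72.0286%
Post-stratified estimate weights by population shares:
  0.41×86.2 + 0.27×58.2 + 0.32×50.6 = 67.248%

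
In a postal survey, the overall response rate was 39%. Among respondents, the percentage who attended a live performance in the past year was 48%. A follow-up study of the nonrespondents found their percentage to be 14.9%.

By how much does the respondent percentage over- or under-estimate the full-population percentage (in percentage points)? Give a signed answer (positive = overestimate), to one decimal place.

Nonresponse fraction = 1 − 0.39 = 0.61.
Bias = (nonresponse fraction) × (respondent percentage − nonrespondent percentage)
     = 0.61 × (48 − 14.9) = 0.61 × 33.1 = 20.191.

+20.2 percentage points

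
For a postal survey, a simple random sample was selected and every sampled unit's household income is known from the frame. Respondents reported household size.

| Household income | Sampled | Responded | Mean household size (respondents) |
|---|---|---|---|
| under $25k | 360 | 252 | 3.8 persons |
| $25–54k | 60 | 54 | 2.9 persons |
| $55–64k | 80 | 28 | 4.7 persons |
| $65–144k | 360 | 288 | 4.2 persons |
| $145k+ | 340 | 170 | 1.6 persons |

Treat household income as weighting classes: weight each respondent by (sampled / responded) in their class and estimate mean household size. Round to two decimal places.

Class response rates: under $25k 252/360 = 70%, $25–54k 54/60 = 90%, $55–64k 28/80 = 35%, $65–144k 288/360 = 80%, $145k+ 170/340 = 50%.
Inverse-response-rate weighting restores each class to its sampled count, so class totals weight by n_sampled:
  under $25k: 360 × 3.8 = 1368
  $25–54k: 60 × 2.9 = 174
  $55–64k: 80 × 4.7 = 376
  $65–144k: 360 × 4.2 = 1512
  $145k+: 340 × 1.6 = 544
Adjusted estimate = 3974 / 1,200 = 3.31167 → 3.31.

3.31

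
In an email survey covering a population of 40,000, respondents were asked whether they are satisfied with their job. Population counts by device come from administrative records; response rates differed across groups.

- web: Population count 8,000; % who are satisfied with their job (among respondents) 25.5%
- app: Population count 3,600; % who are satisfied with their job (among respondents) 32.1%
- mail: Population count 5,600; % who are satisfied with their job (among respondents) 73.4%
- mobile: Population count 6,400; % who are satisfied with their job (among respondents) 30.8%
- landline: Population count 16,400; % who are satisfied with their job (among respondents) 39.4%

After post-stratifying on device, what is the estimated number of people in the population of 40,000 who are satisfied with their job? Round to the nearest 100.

Each cell contributes its population count × the respondent rate:
  web: 8,000 × 25.5% = 2040
  app: 3,600 × 32.1% = 1155.6
  mail: 5,600 × 73.4% = 4110.4
  mobile: 6,400 × 30.8% = 1971.2
  landline: 16,400 × 39.4% = 6461.6
Estimated total = 15738.8 → 15,700.

15,700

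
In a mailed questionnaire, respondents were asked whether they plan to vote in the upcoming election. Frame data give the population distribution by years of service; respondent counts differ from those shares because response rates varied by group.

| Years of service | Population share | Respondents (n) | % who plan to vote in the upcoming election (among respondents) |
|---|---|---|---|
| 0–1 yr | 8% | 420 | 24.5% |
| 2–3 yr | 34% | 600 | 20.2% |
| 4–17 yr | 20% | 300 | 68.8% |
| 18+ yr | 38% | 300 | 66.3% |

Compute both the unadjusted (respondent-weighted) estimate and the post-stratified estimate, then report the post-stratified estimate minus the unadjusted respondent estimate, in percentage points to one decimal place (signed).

Without adjustment, the pooled respondent share is:
  (420/1620)×24.5 + (600/1620)×20.2 + (300/1620)×68.8 + (300/1620)×66.3 = 38.8519%
Post-stratifying to population shares instead:
  0.08×24.5 + 0.34×20.2 + 0.2×68.8 + 0.38×66.3 = 47.782%
Difference = 47.782 − 38.8519 = 8.9301 pp.

+8.9 percentage points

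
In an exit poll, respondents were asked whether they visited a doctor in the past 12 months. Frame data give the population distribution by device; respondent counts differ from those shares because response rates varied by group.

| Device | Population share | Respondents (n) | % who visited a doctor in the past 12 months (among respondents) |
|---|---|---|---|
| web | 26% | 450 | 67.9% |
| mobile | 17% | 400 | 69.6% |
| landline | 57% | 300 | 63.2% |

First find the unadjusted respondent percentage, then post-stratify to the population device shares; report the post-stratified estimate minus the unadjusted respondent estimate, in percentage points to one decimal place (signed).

Naive respondent-only estimate (weights = respondent counts):
  (450/1150)×67.9 + (400/1150)×69.6 + (300/1150)×63.2 = 67.2652%
Post-stratified estimate weights by population shares:
  0.26×67.9 + 0.17×69.6 + 0.57×63.2 = 65.51%
Difference = 65.51 − 67.2652 = -1.7552 pp.

-1.8 percentage points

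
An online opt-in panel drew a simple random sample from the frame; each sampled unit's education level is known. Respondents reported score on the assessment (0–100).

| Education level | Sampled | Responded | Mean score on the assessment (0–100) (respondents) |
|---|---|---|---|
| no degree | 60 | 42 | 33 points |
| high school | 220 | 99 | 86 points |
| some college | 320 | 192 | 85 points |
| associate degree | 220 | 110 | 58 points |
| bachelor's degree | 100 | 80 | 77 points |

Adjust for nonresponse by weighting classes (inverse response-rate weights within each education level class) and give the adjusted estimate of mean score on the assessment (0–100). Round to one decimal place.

74.5

Class response rates: no degree 42/60 = 70%, high school 99/220 = 45%, some college 192/320 = 60%, associate degree 110/220 = 50%, bachelor's degree 80/100 = 80%.
Each respondent's weight = sampled/responded in their class; summing within a class gives n_sampled, so:
  no degree: 60 × 33 = 1980
  high school: 220 × 86 = 18,920
  some college: 320 × 85 = 27,200
  associate degree: 220 × 58 = 12,760
  bachelor's degree: 100 × 77 = 7700
Adjusted estimate = 68,560 / 920 = 74.5217 → 74.5.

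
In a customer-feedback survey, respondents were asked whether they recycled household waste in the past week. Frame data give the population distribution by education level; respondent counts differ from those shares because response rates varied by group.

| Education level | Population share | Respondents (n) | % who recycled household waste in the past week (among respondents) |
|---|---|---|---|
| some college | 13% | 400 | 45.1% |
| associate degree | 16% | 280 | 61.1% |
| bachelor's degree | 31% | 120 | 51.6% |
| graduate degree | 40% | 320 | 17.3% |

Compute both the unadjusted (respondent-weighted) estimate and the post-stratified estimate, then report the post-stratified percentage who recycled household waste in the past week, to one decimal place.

38.6%

Unadjusted (pooled respondent) estimate weights by respondent counts:
  (400/1120)×45.1 + (280/1120)×61.1 + (120/1120)×51.6 + (320/1120)×17.3 = 41.8536%
Reweighting by population education level shares:
  0.13×45.1 + 0.16×61.1 + 0.31×51.6 + 0.4×17.3 = 38.555%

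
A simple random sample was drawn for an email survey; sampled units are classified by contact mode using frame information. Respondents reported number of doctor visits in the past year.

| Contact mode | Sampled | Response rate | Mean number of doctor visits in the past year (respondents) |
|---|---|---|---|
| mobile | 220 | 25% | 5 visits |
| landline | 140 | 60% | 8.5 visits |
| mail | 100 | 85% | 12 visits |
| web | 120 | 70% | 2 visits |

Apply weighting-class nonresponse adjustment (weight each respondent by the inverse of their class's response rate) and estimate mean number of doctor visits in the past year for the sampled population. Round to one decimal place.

Inverse-response-rate weighting restores each class to its sampled count, so class totals weight by n_sampled:
  mobile: 220 × 5 = 1100
  landline: 140 × 8.5 = 1190
  mail: 100 × 12 = 1200
  web: 120 × 2 = 240
Adjusted estimate = 3730 / 580 = 6.43103 → 6.4.

6.4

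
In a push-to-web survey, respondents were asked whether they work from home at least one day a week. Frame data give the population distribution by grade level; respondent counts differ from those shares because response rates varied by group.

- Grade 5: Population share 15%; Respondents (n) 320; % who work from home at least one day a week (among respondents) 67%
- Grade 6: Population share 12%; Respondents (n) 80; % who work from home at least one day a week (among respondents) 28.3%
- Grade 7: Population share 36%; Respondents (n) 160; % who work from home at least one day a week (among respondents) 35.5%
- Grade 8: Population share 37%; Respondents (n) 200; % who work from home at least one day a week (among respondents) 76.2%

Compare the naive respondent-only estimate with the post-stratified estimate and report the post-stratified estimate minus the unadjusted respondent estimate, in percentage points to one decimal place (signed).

Without adjustment, the pooled respondent share is:
  (320/760)×67 + (80/760)×28.3 + (160/760)×35.5 + (200/760)×76.2 = 58.7158%
Reweighting by population grade level shares:
  0.15×67 + 0.12×28.3 + 0.36×35.5 + 0.37×76.2 = 54.42%
Difference = 54.42 − 58.7158 = -4.2958 pp.

-4.3 percentage points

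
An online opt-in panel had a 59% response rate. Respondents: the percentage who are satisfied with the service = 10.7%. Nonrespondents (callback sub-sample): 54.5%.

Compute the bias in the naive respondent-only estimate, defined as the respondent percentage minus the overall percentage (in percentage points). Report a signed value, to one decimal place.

-18.0 percentage points

Nonresponse fraction = 1 − 0.59 = 0.41.
Bias = (nonresponse fraction) × (respondent percentage − nonrespondent percentage)
     = 0.41 × (10.7 − 54.5) = 0.41 × -43.8 = -17.958.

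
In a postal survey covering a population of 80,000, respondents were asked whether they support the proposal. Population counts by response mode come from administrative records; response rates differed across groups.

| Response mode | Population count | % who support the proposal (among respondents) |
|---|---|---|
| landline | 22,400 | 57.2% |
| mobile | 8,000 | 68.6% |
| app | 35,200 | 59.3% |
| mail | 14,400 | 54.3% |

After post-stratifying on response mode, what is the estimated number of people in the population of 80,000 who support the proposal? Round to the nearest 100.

Estimated count per cell = population count × respondent percentage:
  landline: 22,400 × 57.2% = 12812.8
  mobile: 8,000 × 68.6% = 5488
  app: 35,200 × 59.3% = 20873.6
  mail: 14,400 × 54.3% = 7819.2
Estimated total = 46993.6 → 47,000.

47,000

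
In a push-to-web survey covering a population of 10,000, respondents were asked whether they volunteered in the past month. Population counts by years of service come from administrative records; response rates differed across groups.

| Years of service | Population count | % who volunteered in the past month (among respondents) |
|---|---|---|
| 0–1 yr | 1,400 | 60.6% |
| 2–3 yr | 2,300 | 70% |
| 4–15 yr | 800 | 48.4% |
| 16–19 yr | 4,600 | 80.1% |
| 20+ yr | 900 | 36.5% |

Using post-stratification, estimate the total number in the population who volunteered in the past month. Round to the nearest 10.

Each cell contributes its population count × the respondent rate:
  0–1 yr: 1,400 × 60.6% = 848.4
  2–3 yr: 2,300 × 70% = 1610
  4–15 yr: 800 × 48.4% = 387.2
  16–19 yr: 4,600 × 80.1% = 3684.6
  20+ yr: 900 × 36.5% = 328.5
Estimated total = 6858.7 → 6,860.

6,860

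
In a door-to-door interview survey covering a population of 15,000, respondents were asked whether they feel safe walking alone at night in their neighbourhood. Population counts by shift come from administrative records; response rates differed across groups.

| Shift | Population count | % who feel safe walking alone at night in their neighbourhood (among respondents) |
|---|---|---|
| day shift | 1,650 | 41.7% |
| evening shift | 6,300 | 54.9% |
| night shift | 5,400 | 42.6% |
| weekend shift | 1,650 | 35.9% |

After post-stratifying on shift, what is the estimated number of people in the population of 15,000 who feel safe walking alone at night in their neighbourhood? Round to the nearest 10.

Apply each group's respondent rate to its population count:
  day shift: 1,650 × 41.7% = 688.05
  evening shift: 6,300 × 54.9% = 3458.7
  night shift: 5,400 × 42.6% = 2300.4
  weekend shift: 1,650 × 35.9% = 592.35
Estimated total = 7039.5 → 7,040.

7,040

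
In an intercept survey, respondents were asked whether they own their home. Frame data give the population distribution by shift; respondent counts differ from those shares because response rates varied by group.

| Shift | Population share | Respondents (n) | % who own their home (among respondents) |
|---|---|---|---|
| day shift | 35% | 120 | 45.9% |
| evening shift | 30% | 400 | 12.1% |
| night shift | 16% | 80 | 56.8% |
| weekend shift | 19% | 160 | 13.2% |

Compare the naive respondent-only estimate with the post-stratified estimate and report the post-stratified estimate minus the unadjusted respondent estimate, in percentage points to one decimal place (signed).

Unadjusted (pooled respondent) estimate weights by respondent counts:
  (120/760)×45.9 + (400/760)×12.1 + (80/760)×56.8 + (160/760)×13.2 = 22.3737%
Post-stratified estimate weights by population shares:
  0.35×45.9 + 0.3×12.1 + 0.16×56.8 + 0.19×13.2 = 31.291%
Difference = 31.291 − 22.3737 = 8.9173 pp.

+8.9 percentage points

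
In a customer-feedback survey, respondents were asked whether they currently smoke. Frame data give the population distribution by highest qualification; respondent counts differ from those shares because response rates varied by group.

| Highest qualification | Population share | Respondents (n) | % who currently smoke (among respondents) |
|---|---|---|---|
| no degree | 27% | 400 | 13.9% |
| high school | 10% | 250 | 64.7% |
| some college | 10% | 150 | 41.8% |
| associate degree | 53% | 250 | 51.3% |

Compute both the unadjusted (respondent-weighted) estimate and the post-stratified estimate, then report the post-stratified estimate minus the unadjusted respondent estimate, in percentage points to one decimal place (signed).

Naive respondent-only estimate (weights = respondent counts):
  (400/1050)×13.9 + (250/1050)×64.7 + (150/1050)×41.8 + (250/1050)×51.3 = 38.8857%
Post-stratifying to population shares instead:
  0.27×13.9 + 0.1×64.7 + 0.1×41.8 + 0.53×51.3 = 41.592%
Difference = 41.592 − 38.8857 = 2.7063 pp.

+2.7 percentage points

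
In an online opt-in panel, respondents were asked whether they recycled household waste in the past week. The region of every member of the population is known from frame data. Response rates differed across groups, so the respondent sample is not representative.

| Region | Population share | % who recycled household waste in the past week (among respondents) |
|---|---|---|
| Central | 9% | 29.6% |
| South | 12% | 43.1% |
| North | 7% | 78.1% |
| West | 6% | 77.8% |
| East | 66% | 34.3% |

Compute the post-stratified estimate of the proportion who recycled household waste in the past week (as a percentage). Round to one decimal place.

Each cell contributes population-share × respondent value:
  Central: 0.09 × 29.6 = 2.664
  South: 0.12 × 43.1 = 5.172
  North: 0.07 × 78.1 = 5.467
  West: 0.06 × 77.8 = 4.668
  East: 0.66 × 34.3 = 22.638
Post-stratified estimate = 40.609 → 40.6%.

40.6%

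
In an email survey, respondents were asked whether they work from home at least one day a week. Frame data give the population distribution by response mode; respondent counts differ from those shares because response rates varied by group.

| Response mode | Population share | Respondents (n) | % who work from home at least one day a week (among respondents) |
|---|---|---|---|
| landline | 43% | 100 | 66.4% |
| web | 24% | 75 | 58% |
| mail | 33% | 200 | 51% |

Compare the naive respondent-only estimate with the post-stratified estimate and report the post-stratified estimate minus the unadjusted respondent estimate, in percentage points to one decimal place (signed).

+2.8 percentage points

Unadjusted (pooled respondent) estimate weights by respondent counts:
  (100/375)×66.4 + (75/375)×58 + (200/375)×51 = 56.5067%
Reweighting by population response mode shares:
  0.43×66.4 + 0.24×58 + 0.33×51 = 59.302%
Difference = 59.302 − 56.5067 = 2.7953 pp.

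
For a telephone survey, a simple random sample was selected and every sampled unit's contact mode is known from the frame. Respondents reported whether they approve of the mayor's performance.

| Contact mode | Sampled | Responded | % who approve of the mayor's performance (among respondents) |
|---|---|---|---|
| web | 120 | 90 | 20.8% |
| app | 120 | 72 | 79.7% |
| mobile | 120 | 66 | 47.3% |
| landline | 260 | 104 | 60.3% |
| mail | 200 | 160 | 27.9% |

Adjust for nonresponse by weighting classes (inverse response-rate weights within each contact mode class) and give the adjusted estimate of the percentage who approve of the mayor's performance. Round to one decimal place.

47.6%

Response rates by class: web 90/120 = 75%, app 72/120 = 60%, mobile 66/120 = 55%, landline 104/260 = 40%, mail 160/200 = 80%.
Weighting each respondent by the inverse class response rate inflates each class back to its sampled size, so the class weight is n_sampled:
  web: 120 × 20.8 = 2496
  app: 120 × 79.7 = 9564
  mobile: 120 × 47.3 = 5676
  landline: 260 × 60.3 = 15,678
  mail: 200 × 27.9 = 5580
Adjusted estimate = 38,994 / 820 = 47.5537 → 47.6%.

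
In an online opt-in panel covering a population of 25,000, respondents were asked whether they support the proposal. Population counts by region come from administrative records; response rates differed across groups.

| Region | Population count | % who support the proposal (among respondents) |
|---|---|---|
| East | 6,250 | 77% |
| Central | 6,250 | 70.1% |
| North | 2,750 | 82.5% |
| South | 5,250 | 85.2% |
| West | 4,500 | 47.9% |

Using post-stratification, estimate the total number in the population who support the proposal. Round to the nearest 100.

Estimated count per cell = population count × respondent percentage:
  East: 6,250 × 77% = 4812.5
  Central: 6,250 × 70.1% = 4381.25
  North: 2,750 × 82.5% = 2268.75
  South: 5,250 × 85.2% = 4473
  West: 4,500 × 47.9% = 2155.5
Estimated total = 18,091 → 18,100.

18,100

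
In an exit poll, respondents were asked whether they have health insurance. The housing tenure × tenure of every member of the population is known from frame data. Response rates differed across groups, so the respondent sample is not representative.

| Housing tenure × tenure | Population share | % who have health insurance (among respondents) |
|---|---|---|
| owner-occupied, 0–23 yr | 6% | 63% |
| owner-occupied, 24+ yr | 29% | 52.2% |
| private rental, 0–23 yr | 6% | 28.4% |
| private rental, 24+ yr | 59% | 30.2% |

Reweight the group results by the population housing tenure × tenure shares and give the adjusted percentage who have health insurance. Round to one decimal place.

38.4%

Each cell contributes population-share × respondent value:
  owner-occupied, 0–23 yr: 0.06 × 63 = 3.78
  owner-occupied, 24+ yr: 0.29 × 52.2 = 15.138
  private rental, 0–23 yr: 0.06 × 28.4 = 1.704
  private rental, 24+ yr: 0.59 × 30.2 = 17.818
Post-stratified estimate = 38.44 → 38.4%.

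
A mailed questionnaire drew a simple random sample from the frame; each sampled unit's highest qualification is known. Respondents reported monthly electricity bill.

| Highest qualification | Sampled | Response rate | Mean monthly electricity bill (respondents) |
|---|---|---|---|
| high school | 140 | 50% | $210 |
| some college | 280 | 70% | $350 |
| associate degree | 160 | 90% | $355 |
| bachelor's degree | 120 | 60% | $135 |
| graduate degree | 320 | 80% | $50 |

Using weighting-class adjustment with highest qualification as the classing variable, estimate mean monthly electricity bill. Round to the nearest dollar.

Weighting each respondent by the inverse class response rate inflates each class back to its sampled size, so the class weight is n_sampled:
  high school: 140 × 210 = 29,400
  some college: 280 × 350 = 98,000
  associate degree: 160 × 355 = 56,800
  bachelor's degree: 120 × 135 = 16,200
  graduate degree: 320 × 50 = 16,000
Adjusted estimate = 216,400 / 1,020 = 212.157 → $212.

$212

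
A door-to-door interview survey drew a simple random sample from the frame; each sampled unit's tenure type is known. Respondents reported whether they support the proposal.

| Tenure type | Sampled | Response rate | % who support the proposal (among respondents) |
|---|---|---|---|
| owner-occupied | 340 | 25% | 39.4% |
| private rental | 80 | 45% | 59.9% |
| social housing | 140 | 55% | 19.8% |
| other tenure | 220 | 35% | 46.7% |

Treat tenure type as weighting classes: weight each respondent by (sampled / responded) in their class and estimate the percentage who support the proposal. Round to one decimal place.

40.0%

Each respondent's weight = sampled/responded in their class; summing within a class gives n_sampled, so:
  owner-occupied: 340 × 39.4 = 13,396
  private rental: 80 × 59.9 = 4792
  social housing: 140 × 19.8 = 2772
  other tenure: 220 × 46.7 = 10,274
Adjusted estimate = 31,234 / 780 = 40.0436 → 40.0%.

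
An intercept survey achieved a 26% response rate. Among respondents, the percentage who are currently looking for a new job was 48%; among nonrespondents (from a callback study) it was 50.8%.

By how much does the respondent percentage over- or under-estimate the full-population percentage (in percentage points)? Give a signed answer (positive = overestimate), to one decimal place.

Nonresponse fraction = 1 − 0.26 = 0.74.
Bias = (nonresponse fraction) × (respondent percentage − nonrespondent percentage)
     = 0.74 × (48 − 50.8) = 0.74 × -2.8 = -2.072.

-2.1 percentage points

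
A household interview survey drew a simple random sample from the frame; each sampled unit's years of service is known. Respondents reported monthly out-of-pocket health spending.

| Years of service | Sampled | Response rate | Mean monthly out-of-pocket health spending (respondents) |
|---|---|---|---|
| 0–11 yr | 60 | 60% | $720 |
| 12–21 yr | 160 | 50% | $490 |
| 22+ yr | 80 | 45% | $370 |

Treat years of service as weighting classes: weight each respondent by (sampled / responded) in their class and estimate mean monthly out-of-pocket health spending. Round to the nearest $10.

$500

Inverse-response-rate weighting restores each class to its sampled count, so class totals weight by n_sampled:
  0–11 yr: 60 × 720 = 43,200
  12–21 yr: 160 × 490 = 78,400
  22+ yr: 80 × 370 = 29,600
Adjusted estimate = 151,200 / 300 = 504 → $500.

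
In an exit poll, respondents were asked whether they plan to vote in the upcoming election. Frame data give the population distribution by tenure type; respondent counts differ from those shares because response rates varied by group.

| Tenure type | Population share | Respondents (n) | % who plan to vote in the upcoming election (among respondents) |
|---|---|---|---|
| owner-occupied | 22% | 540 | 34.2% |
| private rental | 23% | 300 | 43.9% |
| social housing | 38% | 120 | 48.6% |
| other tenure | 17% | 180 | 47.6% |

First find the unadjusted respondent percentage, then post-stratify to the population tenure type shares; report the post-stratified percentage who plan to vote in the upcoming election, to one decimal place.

44.2%

Without adjustment, the pooled respondent share is:
  (540/1140)×34.2 + (300/1140)×43.9 + (120/1140)×48.6 + (180/1140)×47.6 = 40.3842%
Reweighting by population tenure type shares:
  0.22×34.2 + 0.23×43.9 + 0.38×48.6 + 0.17×47.6 = 44.181%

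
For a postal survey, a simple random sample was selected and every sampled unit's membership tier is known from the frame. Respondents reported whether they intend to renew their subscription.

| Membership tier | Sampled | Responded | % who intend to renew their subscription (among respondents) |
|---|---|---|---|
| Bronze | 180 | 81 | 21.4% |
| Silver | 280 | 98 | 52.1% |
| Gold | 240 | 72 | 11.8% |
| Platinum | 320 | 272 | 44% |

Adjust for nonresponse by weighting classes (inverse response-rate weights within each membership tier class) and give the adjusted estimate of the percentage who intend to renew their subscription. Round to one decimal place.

34.7%

Response rates by class: Bronze 81/180 = 45%, Silver 98/280 = 35%, Gold 72/240 = 30%, Platinum 272/320 = 85%.
With weight = n_sampled/n_responded per class, the weighted class total is n_sampled:
  Bronze: 180 × 21.4 = 3852
  Silver: 280 × 52.1 = 14,588
  Gold: 240 × 11.8 = 2832
  Platinum: 320 × 44 = 14,080
Adjusted estimate = 35,352 / 1,020 = 34.6588 → 34.7%.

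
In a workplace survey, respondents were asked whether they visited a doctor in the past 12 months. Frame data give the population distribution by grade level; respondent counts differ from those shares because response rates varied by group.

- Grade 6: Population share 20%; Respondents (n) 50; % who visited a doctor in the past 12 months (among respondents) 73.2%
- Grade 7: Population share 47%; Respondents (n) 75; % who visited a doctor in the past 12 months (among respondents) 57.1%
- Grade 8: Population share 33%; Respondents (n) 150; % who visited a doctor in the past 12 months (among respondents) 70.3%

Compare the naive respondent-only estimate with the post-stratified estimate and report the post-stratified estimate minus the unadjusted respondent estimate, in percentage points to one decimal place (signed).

Naive respondent-only estimate (weights = respondent counts):
  (50/275)×73.2 + (75/275)×57.1 + (150/275)×70.3 = 67.2273%
Post-stratified estimate weights by population shares:
  0.2×73.2 + 0.47×57.1 + 0.33×70.3 = 64.676%
Difference = 64.676 − 67.2273 = -2.5513 pp.

-2.6 percentage points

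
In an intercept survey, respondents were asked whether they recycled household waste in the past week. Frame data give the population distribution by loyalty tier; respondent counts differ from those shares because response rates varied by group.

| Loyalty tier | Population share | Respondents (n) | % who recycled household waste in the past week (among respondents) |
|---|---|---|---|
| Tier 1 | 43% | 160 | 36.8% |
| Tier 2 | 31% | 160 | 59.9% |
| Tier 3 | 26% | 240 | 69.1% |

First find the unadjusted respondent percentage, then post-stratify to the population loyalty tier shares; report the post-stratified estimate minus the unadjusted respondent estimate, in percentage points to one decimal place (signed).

-4.9 percentage points

Unadjusted (pooled respondent) estimate weights by respondent counts:
  (160/560)×36.8 + (160/560)×59.9 + (240/560)×69.1 = 57.2429%
Reweighting by population loyalty tier shares:
  0.43×36.8 + 0.31×59.9 + 0.26×69.1 = 52.359%
Difference = 52.359 − 57.2429 = -4.8839 pp.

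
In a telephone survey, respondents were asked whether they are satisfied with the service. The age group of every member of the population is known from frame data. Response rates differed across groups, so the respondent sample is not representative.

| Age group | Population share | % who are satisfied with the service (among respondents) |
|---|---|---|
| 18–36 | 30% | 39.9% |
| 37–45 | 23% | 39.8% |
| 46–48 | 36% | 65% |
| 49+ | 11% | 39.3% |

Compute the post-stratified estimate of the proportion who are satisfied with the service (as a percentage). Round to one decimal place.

48.8%

Weight each group's respondent value by its population share:
  18–36: 0.3 × 39.9 = 11.97
  37–45: 0.23 × 39.8 = 9.154
  46–48: 0.36 × 65 = 23.4
  49+: 0.11 × 39.3 = 4.323
Post-stratified estimate = 48.847 → 48.8%.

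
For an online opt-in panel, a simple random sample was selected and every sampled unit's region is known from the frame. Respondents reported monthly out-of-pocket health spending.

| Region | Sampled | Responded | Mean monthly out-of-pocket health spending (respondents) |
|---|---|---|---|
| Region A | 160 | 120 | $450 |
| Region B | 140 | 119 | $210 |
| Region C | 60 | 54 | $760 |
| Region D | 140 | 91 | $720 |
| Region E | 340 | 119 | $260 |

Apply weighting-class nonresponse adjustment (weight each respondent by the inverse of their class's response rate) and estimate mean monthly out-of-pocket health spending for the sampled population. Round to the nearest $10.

$400

Class response rates: Region A 120/160 = 75%, Region B 119/140 = 85%, Region C 54/60 = 90%, Region D 91/140 = 65%, Region E 119/340 = 35%.
With weight = n_sampled/n_responded per class, the weighted class total is n_sampled:
  Region A: 160 × 450 = 72,000
  Region B: 140 × 210 = 29,400
  Region C: 60 × 760 = 45,600
  Region D: 140 × 720 = 100,800
  Region E: 340 × 260 = 88,400
Adjusted estimate = 336,200 / 840 = 400.238 → $400.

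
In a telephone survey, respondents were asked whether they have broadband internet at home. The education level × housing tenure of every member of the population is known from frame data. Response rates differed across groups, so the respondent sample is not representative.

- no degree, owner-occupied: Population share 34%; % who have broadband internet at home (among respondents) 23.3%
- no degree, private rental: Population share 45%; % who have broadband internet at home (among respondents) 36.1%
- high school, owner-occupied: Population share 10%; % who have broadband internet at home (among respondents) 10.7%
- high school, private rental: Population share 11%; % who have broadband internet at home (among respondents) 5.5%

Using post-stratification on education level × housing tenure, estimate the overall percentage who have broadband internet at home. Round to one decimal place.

Each cell contributes population-share × respondent value:
  no degree, owner-occupied: 0.34 × 23.3 = 7.922
  no degree, private rental: 0.45 × 36.1 = 16.245
  high school, owner-occupied: 0.1 × 10.7 = 1.07
  high school, private rental: 0.11 × 5.5 = 0.605
Post-stratified estimate = 25.842 → 25.8%.

25.8%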